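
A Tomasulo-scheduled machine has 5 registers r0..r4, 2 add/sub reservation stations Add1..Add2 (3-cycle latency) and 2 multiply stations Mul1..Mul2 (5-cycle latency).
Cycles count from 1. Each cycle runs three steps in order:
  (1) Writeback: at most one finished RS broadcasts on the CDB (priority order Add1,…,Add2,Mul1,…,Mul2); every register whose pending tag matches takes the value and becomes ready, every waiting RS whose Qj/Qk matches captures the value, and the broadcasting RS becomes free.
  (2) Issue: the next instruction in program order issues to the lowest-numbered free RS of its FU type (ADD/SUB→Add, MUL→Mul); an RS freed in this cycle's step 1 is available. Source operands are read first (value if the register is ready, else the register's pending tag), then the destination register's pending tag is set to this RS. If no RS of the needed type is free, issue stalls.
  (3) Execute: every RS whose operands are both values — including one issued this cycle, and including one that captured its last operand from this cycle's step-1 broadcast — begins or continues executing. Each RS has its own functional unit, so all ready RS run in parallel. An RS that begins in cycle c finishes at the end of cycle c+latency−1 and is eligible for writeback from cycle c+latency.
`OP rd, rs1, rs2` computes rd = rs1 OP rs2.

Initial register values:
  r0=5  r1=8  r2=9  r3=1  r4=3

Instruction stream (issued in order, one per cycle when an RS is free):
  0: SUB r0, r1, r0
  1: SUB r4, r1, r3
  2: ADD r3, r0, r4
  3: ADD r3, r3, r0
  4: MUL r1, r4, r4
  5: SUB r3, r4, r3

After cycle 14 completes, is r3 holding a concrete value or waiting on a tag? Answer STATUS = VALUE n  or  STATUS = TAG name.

STATUS = VALUE -6

c1: issue SUB r0<-Add1 | r0:Add1,r1:8,r2:9,r3:1,r4:3
c2: issue SUB r4<-Add2 | r0:Add1,r1:8,r2:9,r3:1,r4:Add2
c3: stall | r0:Add1,r1:8,r2:9,r3:1,r4:Add2
c4: CDB Add1=3; issue ADD r3<-Add1 | r0:3,r1:8,r2:9,r3:Add1,r4:Add2
c5: CDB Add2=7; issue ADD r3<-Add2 | r0:3,r1:8,r2:9,r3:Add2,r4:7
c6: issue MUL r1<-Mul1 | r0:3,r1:Mul1,r2:9,r3:Add2,r4:7
c7: stall | r0:3,r1:Mul1,r2:9,r3:Add2,r4:7
c8: CDB Add1=10; issue SUB r3<-Add1 | r0:3,r1:Mul1,r2:9,r3:Add1,r4:7
c9: - | r0:3,r1:Mul1,r2:9,r3:Add1,r4:7
c10: - | r0:3,r1:Mul1,r2:9,r3:Add1,r4:7
c11: CDB Add2=13 | r0:3,r1:Mul1,r2:9,r3:Add1,r4:7
c12: CDB Mul1=49 | r0:3,r1:49,r2:9,r3:Add1,r4:7
c13: - | r0:3,r1:49,r2:9,r3:Add1,r4:7
c14: CDB Add1=-6 | r0:3,r1:49,r2:9,r3:-6,r4:7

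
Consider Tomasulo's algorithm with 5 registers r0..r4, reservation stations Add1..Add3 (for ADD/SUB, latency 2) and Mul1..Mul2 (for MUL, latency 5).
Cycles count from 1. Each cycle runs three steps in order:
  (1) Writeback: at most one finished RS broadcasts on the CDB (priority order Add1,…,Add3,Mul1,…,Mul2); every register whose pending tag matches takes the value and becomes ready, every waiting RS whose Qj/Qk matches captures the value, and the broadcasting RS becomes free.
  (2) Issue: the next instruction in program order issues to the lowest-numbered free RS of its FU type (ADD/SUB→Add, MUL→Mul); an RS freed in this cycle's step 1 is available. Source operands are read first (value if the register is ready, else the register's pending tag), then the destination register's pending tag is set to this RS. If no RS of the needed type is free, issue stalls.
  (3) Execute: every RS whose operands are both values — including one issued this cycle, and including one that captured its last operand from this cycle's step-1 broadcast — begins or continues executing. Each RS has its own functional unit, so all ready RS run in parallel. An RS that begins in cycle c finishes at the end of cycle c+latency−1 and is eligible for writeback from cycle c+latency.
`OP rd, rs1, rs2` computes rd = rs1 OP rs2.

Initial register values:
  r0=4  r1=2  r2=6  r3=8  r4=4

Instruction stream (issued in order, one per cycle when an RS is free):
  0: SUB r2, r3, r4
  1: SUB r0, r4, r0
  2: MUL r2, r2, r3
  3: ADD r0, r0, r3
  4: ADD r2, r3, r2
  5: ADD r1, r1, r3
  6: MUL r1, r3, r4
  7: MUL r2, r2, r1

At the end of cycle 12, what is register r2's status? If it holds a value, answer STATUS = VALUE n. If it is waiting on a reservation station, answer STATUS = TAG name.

STATUS = TAG Mul1

cycle 1: issue SUB r2<-Add1 // r0:4,r1:2,r2:Add1,r3:8,r4:4
cycle 2: issue SUB r0<-Add2 // r0:Add2,r1:2,r2:Add1,r3:8,r4:4
cycle 3: CDB Add1=4; issue MUL r2<-Mul1 // r0:Add2,r1:2,r2:Mul1,r3:8,r4:4
cycle 4: CDB Add2=0; issue ADD r0<-Add1 // r0:Add1,r1:2,r2:Mul1,r3:8,r4:4
cycle 5: issue ADD r2<-Add2 // r0:Add1,r1:2,r2:Add2,r3:8,r4:4
cycle 6: CDB Add1=8; issue ADD r1<-Add1 // r0:8,r1:Add1,r2:Add2,r3:8,r4:4
cycle 7: issue MUL r1<-Mul2 // r0:8,r1:Mul2,r2:Add2,r3:8,r4:4
cycle 8: CDB Add1=10; stall // r0:8,r1:Mul2,r2:Add2,r3:8,r4:4
cycle 9: CDB Mul1=32; issue MUL r2<-Mul1 // r0:8,r1:Mul2,r2:Mul1,r3:8,r4:4
cycle 10: - // r0:8,r1:Mul2,r2:Mul1,r3:8,r4:4
cycle 11: CDB Add2=40 // r0:8,r1:Mul2,r2:Mul1,r3:8,r4:4
cycle 12: CDB Mul2=32 // r0:8,r1:32,r2:Mul1,r3:8,r4:4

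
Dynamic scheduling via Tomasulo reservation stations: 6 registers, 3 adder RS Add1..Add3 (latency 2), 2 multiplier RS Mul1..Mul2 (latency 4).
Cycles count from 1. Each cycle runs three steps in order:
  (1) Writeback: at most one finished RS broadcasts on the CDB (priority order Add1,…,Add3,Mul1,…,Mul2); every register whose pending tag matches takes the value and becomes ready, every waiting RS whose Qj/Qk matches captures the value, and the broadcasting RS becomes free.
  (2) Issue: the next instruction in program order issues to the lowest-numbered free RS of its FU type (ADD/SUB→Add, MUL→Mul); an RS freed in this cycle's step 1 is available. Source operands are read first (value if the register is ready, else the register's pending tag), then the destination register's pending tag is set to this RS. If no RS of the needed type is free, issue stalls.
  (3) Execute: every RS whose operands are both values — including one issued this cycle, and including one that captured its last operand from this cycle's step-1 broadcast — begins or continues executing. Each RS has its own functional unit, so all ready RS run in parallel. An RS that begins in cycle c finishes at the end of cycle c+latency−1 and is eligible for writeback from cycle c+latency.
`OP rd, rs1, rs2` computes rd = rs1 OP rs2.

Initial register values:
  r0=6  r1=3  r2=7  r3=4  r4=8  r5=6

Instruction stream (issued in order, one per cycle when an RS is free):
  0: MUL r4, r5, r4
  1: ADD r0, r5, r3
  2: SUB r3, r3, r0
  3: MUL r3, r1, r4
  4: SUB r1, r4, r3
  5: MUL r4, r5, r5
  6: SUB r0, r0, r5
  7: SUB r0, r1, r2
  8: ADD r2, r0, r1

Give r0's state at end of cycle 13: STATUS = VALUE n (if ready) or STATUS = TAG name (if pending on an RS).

STATUS = TAG Add3

c1: issue MUL r4<-Mul1 | r0:6,r1:3,r2:7,r3:4,r4:Mul1,r5:6
c2: issue ADD r0<-Add1 | r0:Add1,r1:3,r2:7,r3:4,r4:Mul1,r5:6
c3: issue SUB r3<-Add2 | r0:Add1,r1:3,r2:7,r3:Add2,r4:Mul1,r5:6
c4: CDB Add1=10; issue MUL r3<-Mul2 | r0:10,r1:3,r2:7,r3:Mul2,r4:Mul1,r5:6
c5: CDB Mul1=48; issue SUB r1<-Add1 | r0:10,r1:Add1,r2:7,r3:Mul2,r4:48,r5:6
c6: CDB Add2=-6; issue MUL r4<-Mul1 | r0:10,r1:Add1,r2:7,r3:Mul2,r4:Mul1,r5:6
c7: issue SUB r0<-Add2 | r0:Add2,r1:Add1,r2:7,r3:Mul2,r4:Mul1,r5:6
c8: issue SUB r0<-Add3 | r0:Add3,r1:Add1,r2:7,r3:Mul2,r4:Mul1,r5:6
c9: CDB Add2=4; issue ADD r2<-Add2 | r0:Add3,r1:Add1,r2:Add2,r3:Mul2,r4:Mul1,r5:6
c10: CDB Mul1=36 | r0:Add3,r1:Add1,r2:Add2,r3:Mul2,r4:36,r5:6
c11: CDB Mul2=144 | r0:Add3,r1:Add1,r2:Add2,r3:144,r4:36,r5:6
c12: - | r0:Add3,r1:Add1,r2:Add2,r3:144,r4:36,r5:6
c13: CDB Add1=-96 | r0:Add3,r1:-96,r2:Add2,r3:144,r4:36,r5:6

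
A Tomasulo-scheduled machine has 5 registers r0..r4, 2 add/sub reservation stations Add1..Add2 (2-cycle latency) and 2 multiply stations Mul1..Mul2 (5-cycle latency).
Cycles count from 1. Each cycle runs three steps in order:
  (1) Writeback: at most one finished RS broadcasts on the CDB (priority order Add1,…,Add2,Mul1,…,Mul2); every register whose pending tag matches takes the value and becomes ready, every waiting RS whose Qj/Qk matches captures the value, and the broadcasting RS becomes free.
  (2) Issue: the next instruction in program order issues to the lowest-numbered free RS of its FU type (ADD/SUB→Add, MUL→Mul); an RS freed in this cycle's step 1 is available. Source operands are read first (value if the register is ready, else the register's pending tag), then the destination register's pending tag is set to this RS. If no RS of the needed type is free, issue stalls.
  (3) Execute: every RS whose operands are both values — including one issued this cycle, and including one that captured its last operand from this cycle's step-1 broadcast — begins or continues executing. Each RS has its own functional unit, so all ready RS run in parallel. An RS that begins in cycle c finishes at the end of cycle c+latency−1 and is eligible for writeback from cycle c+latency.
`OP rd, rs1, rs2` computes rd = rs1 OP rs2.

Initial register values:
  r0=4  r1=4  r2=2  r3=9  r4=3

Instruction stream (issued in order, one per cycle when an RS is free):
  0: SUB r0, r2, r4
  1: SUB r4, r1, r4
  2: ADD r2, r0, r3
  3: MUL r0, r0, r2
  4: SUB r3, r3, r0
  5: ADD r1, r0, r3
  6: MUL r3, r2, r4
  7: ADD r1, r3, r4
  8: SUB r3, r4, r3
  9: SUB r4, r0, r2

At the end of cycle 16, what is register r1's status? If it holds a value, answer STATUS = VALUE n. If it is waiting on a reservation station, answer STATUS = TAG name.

c1: issue SUB r0<-Add1 | r0:Add1,r1:4,r2:2,r3:9,r4:3
c2: issue SUB r4<-Add2 | r0:Add1,r1:4,r2:2,r3:9,r4:Add2
c3: CDB Add1=-1; issue ADD r2<-Add1 | r0:-1,r1:4,r2:Add1,r3:9,r4:Add2
c4: CDB Add2=1; issue MUL r0<-Mul1 | r0:Mul1,r1:4,r2:Add1,r3:9,r4:1
c5: CDB Add1=8; issue SUB r3<-Add1 | r0:Mul1,r1:4,r2:8,r3:Add1,r4:1
c6: issue ADD r1<-Add2 | r0:Mul1,r1:Add2,r2:8,r3:Add1,r4:1
c7: issue MUL r3<-Mul2 | r0:Mul1,r1:Add2,r2:8,r3:Mul2,r4:1
c8: stall | r0:Mul1,r1:Add2,r2:8,r3:Mul2,r4:1
c9: stall | r0:Mul1,r1:Add2,r2:8,r3:Mul2,r4:1
c10: CDB Mul1=-8; stall | r0:-8,r1:Add2,r2:8,r3:Mul2,r4:1
c11: stall | r0:-8,r1:Add2,r2:8,r3:Mul2,r4:1
c12: CDB Add1=17; issue ADD r1<-Add1 | r0:-8,r1:Add1,r2:8,r3:Mul2,r4:1
c13: CDB Mul2=8; stall | r0:-8,r1:Add1,r2:8,r3:8,r4:1
c14: CDB Add2=9; issue SUB r3<-Add2 | r0:-8,r1:Add1,r2:8,r3:Add2,r4:1
c15: CDB Add1=9; issue SUB r4<-Add1 | r0:-8,r1:9,r2:8,r3:Add2,r4:Add1
c16: CDB Add2=-7 | r0:-8,r1:9,r2:8,r3:-7,r4:Add1

STATUS = VALUE 9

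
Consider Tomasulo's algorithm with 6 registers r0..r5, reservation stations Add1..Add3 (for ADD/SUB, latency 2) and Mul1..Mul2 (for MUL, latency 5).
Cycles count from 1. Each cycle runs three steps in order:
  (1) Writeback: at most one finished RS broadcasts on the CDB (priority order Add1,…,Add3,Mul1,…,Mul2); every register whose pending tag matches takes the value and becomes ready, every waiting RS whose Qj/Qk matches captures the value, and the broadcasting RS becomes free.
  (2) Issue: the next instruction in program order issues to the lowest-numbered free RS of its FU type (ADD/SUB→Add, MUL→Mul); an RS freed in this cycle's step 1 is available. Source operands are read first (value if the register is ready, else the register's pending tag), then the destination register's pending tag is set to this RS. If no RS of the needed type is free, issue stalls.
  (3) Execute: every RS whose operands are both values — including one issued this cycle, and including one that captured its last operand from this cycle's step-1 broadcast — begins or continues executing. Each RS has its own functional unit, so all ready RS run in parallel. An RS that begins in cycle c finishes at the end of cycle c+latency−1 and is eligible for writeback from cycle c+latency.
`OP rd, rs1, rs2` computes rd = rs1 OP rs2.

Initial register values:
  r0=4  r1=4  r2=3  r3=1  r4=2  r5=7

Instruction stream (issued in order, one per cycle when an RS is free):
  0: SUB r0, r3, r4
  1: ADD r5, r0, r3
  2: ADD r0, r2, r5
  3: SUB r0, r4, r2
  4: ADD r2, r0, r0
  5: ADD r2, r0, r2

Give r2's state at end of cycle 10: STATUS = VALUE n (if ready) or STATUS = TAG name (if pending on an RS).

STATUS = VALUE -3

cycle 1: issue SUB r0<-Add1 // r0:Add1,r1:4,r2:3,r3:1,r4:2,r5:7
cycle 2: issue ADD r5<-Add2 // r0:Add1,r1:4,r2:3,r3:1,r4:2,r5:Add2
cycle 3: CDB Add1=-1; issue ADD r0<-Add1 // r0:Add1,r1:4,r2:3,r3:1,r4:2,r5:Add2
cycle 4: issue SUB r0<-Add3 // r0:Add3,r1:4,r2:3,r3:1,r4:2,r5:Add2
cycle 5: CDB Add2=0; issue ADD r2<-Add2 // r0:Add3,r1:4,r2:Add2,r3:1,r4:2,r5:0
cycle 6: CDB Add3=-1; issue ADD r2<-Add3 // r0:-1,r1:4,r2:Add3,r3:1,r4:2,r5:0
cycle 7: CDB Add1=3 // r0:-1,r1:4,r2:Add3,r3:1,r4:2,r5:0
cycle 8: CDB Add2=-2 // r0:-1,r1:4,r2:Add3,r3:1,r4:2,r5:0
cycle 9: - // r0:-1,r1:4,r2:Add3,r3:1,r4:2,r5:0
cycle 10: CDB Add3=-3 // r0:-1,r1:4,r2:-3,r3:1,r4:2,r5:0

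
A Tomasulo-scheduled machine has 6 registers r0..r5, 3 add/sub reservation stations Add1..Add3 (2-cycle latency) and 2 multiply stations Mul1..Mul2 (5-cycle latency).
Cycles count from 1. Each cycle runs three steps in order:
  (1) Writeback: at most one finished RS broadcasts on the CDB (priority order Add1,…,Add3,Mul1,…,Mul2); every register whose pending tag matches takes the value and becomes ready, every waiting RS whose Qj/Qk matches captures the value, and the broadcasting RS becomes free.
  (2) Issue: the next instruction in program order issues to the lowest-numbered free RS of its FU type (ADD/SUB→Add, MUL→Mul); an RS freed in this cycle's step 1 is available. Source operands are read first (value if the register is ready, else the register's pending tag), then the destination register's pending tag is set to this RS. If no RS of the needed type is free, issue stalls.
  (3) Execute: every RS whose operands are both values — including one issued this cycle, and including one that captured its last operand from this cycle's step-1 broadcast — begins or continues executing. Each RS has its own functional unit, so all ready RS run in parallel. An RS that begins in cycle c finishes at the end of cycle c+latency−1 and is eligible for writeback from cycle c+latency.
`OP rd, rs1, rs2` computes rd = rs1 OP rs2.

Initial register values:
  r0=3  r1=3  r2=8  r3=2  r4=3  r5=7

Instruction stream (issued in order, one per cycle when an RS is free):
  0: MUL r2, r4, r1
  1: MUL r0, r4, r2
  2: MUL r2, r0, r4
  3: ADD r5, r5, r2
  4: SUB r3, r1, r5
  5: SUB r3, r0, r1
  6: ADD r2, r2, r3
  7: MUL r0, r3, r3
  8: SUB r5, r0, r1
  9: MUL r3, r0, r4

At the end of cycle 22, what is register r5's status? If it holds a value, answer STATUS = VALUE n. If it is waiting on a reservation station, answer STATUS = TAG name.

STATUS = TAG Add1

c1: issue MUL r2<-Mul1 | r0:3,r1:3,r2:Mul1,r3:2,r4:3,r5:7
c2: issue MUL r0<-Mul2 | r0:Mul2,r1:3,r2:Mul1,r3:2,r4:3,r5:7
c3: stall | r0:Mul2,r1:3,r2:Mul1,r3:2,r4:3,r5:7
c4: stall | r0:Mul2,r1:3,r2:Mul1,r3:2,r4:3,r5:7
c5: stall | r0:Mul2,r1:3,r2:Mul1,r3:2,r4:3,r5:7
c6: CDB Mul1=9; issue MUL r2<-Mul1 | r0:Mul2,r1:3,r2:Mul1,r3:2,r4:3,r5:7
c7: issue ADD r5<-Add1 | r0:Mul2,r1:3,r2:Mul1,r3:2,r4:3,r5:Add1
c8: issue SUB r3<-Add2 | r0:Mul2,r1:3,r2:Mul1,r3:Add2,r4:3,r5:Add1
c9: issue SUB r3<-Add3 | r0:Mul2,r1:3,r2:Mul1,r3:Add3,r4:3,r5:Add1
c10: stall | r0:Mul2,r1:3,r2:Mul1,r3:Add3,r4:3,r5:Add1
c11: CDB Mul2=27; stall | r0:27,r1:3,r2:Mul1,r3:Add3,r4:3,r5:Add1
c12: stall | r0:27,r1:3,r2:Mul1,r3:Add3,r4:3,r5:Add1
c13: CDB Add3=24; issue ADD r2<-Add3 | r0:27,r1:3,r2:Add3,r3:24,r4:3,r5:Add1
c14: issue MUL r0<-Mul2 | r0:Mul2,r1:3,r2:Add3,r3:24,r4:3,r5:Add1
c15: stall | r0:Mul2,r1:3,r2:Add3,r3:24,r4:3,r5:Add1
c16: CDB Mul1=81; stall | r0:Mul2,r1:3,r2:Add3,r3:24,r4:3,r5:Add1
c17: stall | r0:Mul2,r1:3,r2:Add3,r3:24,r4:3,r5:Add1
c18: CDB Add1=88; issue SUB r5<-Add1 | r0:Mul2,r1:3,r2:Add3,r3:24,r4:3,r5:Add1
c19: CDB Add3=105; issue MUL r3<-Mul1 | r0:Mul2,r1:3,r2:105,r3:Mul1,r4:3,r5:Add1
c20: CDB Add2=-85 | r0:Mul2,r1:3,r2:105,r3:Mul1,r4:3,r5:Add1
c21: CDB Mul2=576 | r0:576,r1:3,r2:105,r3:Mul1,r4:3,r5:Add1
c22: - | r0:576,r1:3,r2:105,r3:Mul1,r4:3,r5:Add1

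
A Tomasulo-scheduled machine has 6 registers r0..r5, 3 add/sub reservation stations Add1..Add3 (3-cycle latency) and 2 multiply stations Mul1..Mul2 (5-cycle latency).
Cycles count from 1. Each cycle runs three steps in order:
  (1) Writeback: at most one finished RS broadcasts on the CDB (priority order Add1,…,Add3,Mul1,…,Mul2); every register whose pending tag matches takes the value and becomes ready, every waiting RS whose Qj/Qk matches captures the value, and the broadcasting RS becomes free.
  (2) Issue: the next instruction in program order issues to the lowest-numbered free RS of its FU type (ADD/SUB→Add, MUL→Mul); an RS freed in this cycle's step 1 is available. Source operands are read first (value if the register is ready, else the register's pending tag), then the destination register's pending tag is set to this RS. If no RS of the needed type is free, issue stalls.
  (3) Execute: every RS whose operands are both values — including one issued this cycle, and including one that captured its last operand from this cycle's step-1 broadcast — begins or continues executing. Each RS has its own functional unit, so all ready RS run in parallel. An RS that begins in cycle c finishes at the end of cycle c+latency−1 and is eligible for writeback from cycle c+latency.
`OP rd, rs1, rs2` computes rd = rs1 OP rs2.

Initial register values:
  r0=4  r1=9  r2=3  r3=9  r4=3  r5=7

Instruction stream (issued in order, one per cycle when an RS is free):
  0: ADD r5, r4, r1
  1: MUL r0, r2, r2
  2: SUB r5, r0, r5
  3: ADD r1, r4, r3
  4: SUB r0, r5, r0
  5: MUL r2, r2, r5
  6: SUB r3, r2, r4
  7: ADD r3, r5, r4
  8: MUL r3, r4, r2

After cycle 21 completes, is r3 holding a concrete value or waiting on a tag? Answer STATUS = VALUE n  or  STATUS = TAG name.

  c1: issue ADD r5<-Add1  regs: r0:4,r1:9,r2:3,r3:9,r4:3,r5:Add1
  c2: issue MUL r0<-Mul1  regs: r0:Mul1,r1:9,r2:3,r3:9,r4:3,r5:Add1
  c3: issue SUB r5<-Add2  regs: r0:Mul1,r1:9,r2:3,r3:9,r4:3,r5:Add2
  c4: CDB Add1=12; issue ADD r1<-Add1  regs: r0:Mul1,r1:Add1,r2:3,r3:9,r4:3,r5:Add2
  c5: issue SUB r0<-Add3  regs: r0:Add3,r1:Add1,r2:3,r3:9,r4:3,r5:Add2
  c6: issue MUL r2<-Mul2  regs: r0:Add3,r1:Add1,r2:Mul2,r3:9,r4:3,r5:Add2
  c7: CDB Add1=12; issue SUB r3<-Add1  regs: r0:Add3,r1:12,r2:Mul2,r3:Add1,r4:3,r5:Add2
  c8: CDB Mul1=9; stall  regs: r0:Add3,r1:12,r2:Mul2,r3:Add1,r4:3,r5:Add2
  c9: stall  regs: r0:Add3,r1:12,r2:Mul2,r3:Add1,r4:3,r5:Add2
  c10: stall  regs: r0:Add3,r1:12,r2:Mul2,r3:Add1,r4:3,r5:Add2
  c11: CDB Add2=-3; issue ADD r3<-Add2  regs: r0:Add3,r1:12,r2:Mul2,r3:Add2,r4:3,r5:-3
  c12: issue MUL r3<-Mul1  regs: r0:Add3,r1:12,r2:Mul2,r3:Mul1,r4:3,r5:-3
  c13: -  regs: r0:Add3,r1:12,r2:Mul2,r3:Mul1,r4:3,r5:-3
  c14: CDB Add2=0  regs: r0:Add3,r1:12,r2:Mul2,r3:Mul1,r4:3,r5:-3
  c15: CDB Add3=-12  regs: r0:-12,r1:12,r2:Mul2,r3:Mul1,r4:3,r5:-3
  c16: CDB Mul2=-9  regs: r0:-12,r1:12,r2:-9,r3:Mul1,r4:3,r5:-3
  c17: -  regs: r0:-12,r1:12,r2:-9,r3:Mul1,r4:3,r5:-3
  c18: -  regs: r0:-12,r1:12,r2:-9,r3:Mul1,r4:3,r5:-3
  c19: CDB Add1=-12  regs: r0:-12,r1:12,r2:-9,r3:Mul1,r4:3,r5:-3
  c20: -  regs: r0:-12,r1:12,r2:-9,r3:Mul1,r4:3,r5:-3
  c21: CDB Mul1=-27  regs: r0:-12,r1:12,r2:-9,r3:-27,r4:3,r5:-3

STATUS = VALUE -27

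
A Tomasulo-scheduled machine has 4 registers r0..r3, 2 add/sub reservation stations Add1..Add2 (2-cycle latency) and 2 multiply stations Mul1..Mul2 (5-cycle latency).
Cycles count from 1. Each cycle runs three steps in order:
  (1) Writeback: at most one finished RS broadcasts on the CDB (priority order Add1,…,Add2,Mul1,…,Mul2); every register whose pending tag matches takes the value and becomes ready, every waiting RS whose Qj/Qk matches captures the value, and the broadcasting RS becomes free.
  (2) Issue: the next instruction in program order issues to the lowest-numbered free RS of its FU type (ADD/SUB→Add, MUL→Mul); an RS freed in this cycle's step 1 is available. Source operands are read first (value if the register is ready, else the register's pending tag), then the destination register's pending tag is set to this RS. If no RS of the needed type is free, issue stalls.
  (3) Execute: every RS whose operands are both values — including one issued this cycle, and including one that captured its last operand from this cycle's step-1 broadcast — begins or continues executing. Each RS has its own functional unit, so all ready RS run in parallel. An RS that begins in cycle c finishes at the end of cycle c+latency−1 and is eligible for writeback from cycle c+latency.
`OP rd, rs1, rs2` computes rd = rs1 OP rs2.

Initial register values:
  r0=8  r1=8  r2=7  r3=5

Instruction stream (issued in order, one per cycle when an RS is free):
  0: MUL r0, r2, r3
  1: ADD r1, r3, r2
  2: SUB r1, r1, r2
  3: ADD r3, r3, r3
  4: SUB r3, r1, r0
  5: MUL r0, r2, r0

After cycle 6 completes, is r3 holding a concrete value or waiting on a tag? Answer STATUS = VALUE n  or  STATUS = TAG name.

STATUS = TAG Add1

cycle 1: issue MUL r0<-Mul1 // r0:Mul1,r1:8,r2:7,r3:5
cycle 2: issue ADD r1<-Add1 // r0:Mul1,r1:Add1,r2:7,r3:5
cycle 3: issue SUB r1<-Add2 // r0:Mul1,r1:Add2,r2:7,r3:5
cycle 4: CDB Add1=12; issue ADD r3<-Add1 // r0:Mul1,r1:Add2,r2:7,r3:Add1
cycle 5: stall // r0:Mul1,r1:Add2,r2:7,r3:Add1
cycle 6: CDB Add1=10; issue SUB r3<-Add1 // r0:Mul1,r1:Add2,r2:7,r3:Add1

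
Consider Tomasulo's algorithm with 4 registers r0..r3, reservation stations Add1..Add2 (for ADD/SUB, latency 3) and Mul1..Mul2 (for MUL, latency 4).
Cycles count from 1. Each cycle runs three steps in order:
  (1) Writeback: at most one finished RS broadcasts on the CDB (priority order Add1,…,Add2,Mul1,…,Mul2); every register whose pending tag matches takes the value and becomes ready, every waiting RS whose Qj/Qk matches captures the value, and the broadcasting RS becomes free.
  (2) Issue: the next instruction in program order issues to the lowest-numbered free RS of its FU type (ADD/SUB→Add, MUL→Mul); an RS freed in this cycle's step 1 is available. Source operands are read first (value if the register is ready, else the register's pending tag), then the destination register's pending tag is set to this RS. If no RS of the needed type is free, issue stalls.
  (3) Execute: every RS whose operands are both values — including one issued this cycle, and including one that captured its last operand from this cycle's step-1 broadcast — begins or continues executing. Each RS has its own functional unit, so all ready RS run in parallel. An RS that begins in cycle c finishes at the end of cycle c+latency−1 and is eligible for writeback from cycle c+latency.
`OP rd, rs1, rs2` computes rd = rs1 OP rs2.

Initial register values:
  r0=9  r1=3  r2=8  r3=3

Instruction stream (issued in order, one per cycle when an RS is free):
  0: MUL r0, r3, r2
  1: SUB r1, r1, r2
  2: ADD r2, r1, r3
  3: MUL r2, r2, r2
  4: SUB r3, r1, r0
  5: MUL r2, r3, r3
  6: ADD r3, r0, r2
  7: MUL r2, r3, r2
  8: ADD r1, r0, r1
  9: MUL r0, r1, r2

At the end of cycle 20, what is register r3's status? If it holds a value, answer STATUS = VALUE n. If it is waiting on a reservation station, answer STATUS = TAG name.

cycle 1: issue MUL r0<-Mul1 // r0:Mul1,r1:3,r2:8,r3:3
cycle 2: issue SUB r1<-Add1 // r0:Mul1,r1:Add1,r2:8,r3:3
cycle 3: issue ADD r2<-Add2 // r0:Mul1,r1:Add1,r2:Add2,r3:3
cycle 4: issue MUL r2<-Mul2 // r0:Mul1,r1:Add1,r2:Mul2,r3:3
cycle 5: CDB Add1=-5; issue SUB r3<-Add1 // r0:Mul1,r1:-5,r2:Mul2,r3:Add1
cycle 6: CDB Mul1=24; issue MUL r2<-Mul1 // r0:24,r1:-5,r2:Mul1,r3:Add1
cycle 7: stall // r0:24,r1:-5,r2:Mul1,r3:Add1
cycle 8: CDB Add2=-2; issue ADD r3<-Add2 // r0:24,r1:-5,r2:Mul1,r3:Add2
cycle 9: CDB Add1=-29; stall // r0:24,r1:-5,r2:Mul1,r3:Add2
cycle 10: stall // r0:24,r1:-5,r2:Mul1,r3:Add2
cycle 11: stall // r0:24,r1:-5,r2:Mul1,r3:Add2
cycle 12: CDB Mul2=4; issue MUL r2<-Mul2 // r0:24,r1:-5,r2:Mul2,r3:Add2
cycle 13: CDB Mul1=841; issue ADD r1<-Add1 // r0:24,r1:Add1,r2:Mul2,r3:Add2
cycle 14: issue MUL r0<-Mul1 // r0:Mul1,r1:Add1,r2:Mul2,r3:Add2
cycle 15: - // r0:Mul1,r1:Add1,r2:Mul2,r3:Add2
cycle 16: CDB Add1=19 // r0:Mul1,r1:19,r2:Mul2,r3:Add2
cycle 17: CDB Add2=865 // r0:Mul1,r1:19,r2:Mul2,r3:865
cycle 18: - // r0:Mul1,r1:19,r2:Mul2,r3:865
cycle 19: - // r0:Mul1,r1:19,r2:Mul2,r3:865
cycle 20: - // r0:Mul1,r1:19,r2:Mul2,r3:865

STATUS = VALUE 865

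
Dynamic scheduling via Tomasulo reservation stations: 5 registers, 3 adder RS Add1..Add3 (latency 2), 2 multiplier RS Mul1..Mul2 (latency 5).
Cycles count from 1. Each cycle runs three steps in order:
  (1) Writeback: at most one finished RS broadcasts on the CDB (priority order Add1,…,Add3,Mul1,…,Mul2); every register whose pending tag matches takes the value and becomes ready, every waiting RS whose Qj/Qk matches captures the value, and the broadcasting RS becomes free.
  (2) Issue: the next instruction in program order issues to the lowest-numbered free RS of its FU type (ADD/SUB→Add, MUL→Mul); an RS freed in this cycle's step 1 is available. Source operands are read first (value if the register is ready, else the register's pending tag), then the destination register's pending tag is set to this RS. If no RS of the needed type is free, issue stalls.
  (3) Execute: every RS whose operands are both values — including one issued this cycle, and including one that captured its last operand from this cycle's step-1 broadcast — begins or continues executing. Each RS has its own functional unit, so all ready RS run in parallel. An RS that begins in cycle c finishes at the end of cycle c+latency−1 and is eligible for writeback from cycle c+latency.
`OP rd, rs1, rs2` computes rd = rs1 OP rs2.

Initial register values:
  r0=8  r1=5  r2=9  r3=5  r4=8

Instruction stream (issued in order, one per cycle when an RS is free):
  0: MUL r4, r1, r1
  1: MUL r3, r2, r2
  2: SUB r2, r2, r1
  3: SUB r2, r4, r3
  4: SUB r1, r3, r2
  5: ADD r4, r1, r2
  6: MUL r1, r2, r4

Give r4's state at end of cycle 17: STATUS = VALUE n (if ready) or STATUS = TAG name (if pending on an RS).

  c1: issue MUL r4<-Mul1  regs: r0:8,r1:5,r2:9,r3:5,r4:Mul1
  c2: issue MUL r3<-Mul2  regs: r0:8,r1:5,r2:9,r3:Mul2,r4:Mul1
  c3: issue SUB r2<-Add1  regs: r0:8,r1:5,r2:Add1,r3:Mul2,r4:Mul1
  c4: issue SUB r2<-Add2  regs: r0:8,r1:5,r2:Add2,r3:Mul2,r4:Mul1
  c5: CDB Add1=4; issue SUB r1<-Add1  regs: r0:8,r1:Add1,r2:Add2,r3:Mul2,r4:Mul1
  c6: CDB Mul1=25; issue ADD r4<-Add3  regs: r0:8,r1:Add1,r2:Add2,r3:Mul2,r4:Add3
  c7: CDB Mul2=81; issue MUL r1<-Mul1  regs: r0:8,r1:Mul1,r2:Add2,r3:81,r4:Add3
  c8: -  regs: r0:8,r1:Mul1,r2:Add2,r3:81,r4:Add3
  c9: CDB Add2=-56  regs: r0:8,r1:Mul1,r2:-56,r3:81,r4:Add3
  c10: -  regs: r0:8,r1:Mul1,r2:-56,r3:81,r4:Add3
  c11: CDB Add1=137  regs: r0:8,r1:Mul1,r2:-56,r3:81,r4:Add3
  c12: -  regs: r0:8,r1:Mul1,r2:-56,r3:81,r4:Add3
  c13: CDB Add3=81  regs: r0:8,r1:Mul1,r2:-56,r3:81,r4:81
  c14: -  regs: r0:8,r1:Mul1,r2:-56,r3:81,r4:81
  c15: -  regs: r0:8,r1:Mul1,r2:-56,r3:81,r4:81
  c16: -  regs: r0:8,r1:Mul1,r2:-56,r3:81,r4:81
  c17: -  regs: r0:8,r1:Mul1,r2:-56,r3:81,r4:81

STATUS = VALUE 81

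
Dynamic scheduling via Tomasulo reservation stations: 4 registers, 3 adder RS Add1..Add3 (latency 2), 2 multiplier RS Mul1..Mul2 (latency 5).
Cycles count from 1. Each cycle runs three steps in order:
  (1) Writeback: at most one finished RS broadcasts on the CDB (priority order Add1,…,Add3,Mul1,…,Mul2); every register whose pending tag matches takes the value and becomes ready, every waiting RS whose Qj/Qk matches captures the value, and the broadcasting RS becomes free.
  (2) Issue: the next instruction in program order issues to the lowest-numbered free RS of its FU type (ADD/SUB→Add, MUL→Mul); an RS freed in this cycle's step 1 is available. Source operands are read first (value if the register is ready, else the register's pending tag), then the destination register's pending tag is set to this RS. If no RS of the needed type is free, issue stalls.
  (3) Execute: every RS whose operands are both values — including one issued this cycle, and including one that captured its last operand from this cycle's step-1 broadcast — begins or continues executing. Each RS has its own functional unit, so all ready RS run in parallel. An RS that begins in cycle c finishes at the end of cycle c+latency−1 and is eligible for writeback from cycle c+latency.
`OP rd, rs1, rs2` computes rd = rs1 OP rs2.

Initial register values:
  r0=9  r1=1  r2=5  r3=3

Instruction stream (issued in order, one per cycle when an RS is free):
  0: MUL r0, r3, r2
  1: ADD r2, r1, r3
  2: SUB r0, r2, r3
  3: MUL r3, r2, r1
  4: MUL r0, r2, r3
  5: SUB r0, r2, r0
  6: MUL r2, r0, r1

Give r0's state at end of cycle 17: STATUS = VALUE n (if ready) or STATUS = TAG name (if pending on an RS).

  c1: issue MUL r0<-Mul1  regs: r0:Mul1,r1:1,r2:5,r3:3
  c2: issue ADD r2<-Add1  regs: r0:Mul1,r1:1,r2:Add1,r3:3
  c3: issue SUB r0<-Add2  regs: r0:Add2,r1:1,r2:Add1,r3:3
  c4: CDB Add1=4; issue MUL r3<-Mul2  regs: r0:Add2,r1:1,r2:4,r3:Mul2
  c5: stall  regs: r0:Add2,r1:1,r2:4,r3:Mul2
  c6: CDB Add2=1; stall  regs: r0:1,r1:1,r2:4,r3:Mul2
  c7: CDB Mul1=15; issue MUL r0<-Mul1  regs: r0:Mul1,r1:1,r2:4,r3:Mul2
  c8: issue SUB r0<-Add1  regs: r0:Add1,r1:1,r2:4,r3:Mul2
  c9: CDB Mul2=4; issue MUL r2<-Mul2  regs: r0:Add1,r1:1,r2:Mul2,r3:4
  c10: -  regs: r0:Add1,r1:1,r2:Mul2,r3:4
  c11: -  regs: r0:Add1,r1:1,r2:Mul2,r3:4
  c12: -  regs: r0:Add1,r1:1,r2:Mul2,r3:4
  c13: -  regs: r0:Add1,r1:1,r2:Mul2,r3:4
  c14: CDB Mul1=16  regs: r0:Add1,r1:1,r2:Mul2,r3:4
  c15: -  regs: r0:Add1,r1:1,r2:Mul2,r3:4
  c16: CDB Add1=-12  regs: r0:-12,r1:1,r2:Mul2,r3:4
  c17: -  regs: r0:-12,r1:1,r2:Mul2,r3:4

STATUS = VALUE -12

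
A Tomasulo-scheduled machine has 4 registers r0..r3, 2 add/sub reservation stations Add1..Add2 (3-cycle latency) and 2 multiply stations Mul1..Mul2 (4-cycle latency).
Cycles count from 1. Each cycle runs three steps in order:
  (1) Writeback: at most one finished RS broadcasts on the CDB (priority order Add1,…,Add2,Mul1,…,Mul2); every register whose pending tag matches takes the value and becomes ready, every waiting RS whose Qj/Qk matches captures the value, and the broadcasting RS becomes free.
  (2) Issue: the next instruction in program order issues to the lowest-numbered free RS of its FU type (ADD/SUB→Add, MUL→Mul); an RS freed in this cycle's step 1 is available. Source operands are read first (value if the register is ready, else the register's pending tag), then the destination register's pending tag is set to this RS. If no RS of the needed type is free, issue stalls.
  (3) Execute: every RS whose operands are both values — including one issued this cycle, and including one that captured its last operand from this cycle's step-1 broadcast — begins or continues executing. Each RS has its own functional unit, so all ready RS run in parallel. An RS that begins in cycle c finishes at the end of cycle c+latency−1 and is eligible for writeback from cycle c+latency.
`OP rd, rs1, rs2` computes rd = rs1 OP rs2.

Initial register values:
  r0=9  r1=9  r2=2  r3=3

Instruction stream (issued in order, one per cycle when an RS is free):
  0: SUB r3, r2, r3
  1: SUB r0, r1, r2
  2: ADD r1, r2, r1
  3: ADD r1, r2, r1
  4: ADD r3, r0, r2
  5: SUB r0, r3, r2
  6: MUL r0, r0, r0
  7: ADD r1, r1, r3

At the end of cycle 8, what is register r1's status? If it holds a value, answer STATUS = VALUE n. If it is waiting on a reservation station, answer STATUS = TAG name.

STATUS = TAG Add2

  c1: issue SUB r3<-Add1  regs: r0:9,r1:9,r2:2,r3:Add1
  c2: issue SUB r0<-Add2  regs: r0:Add2,r1:9,r2:2,r3:Add1
  c3: stall  regs: r0:Add2,r1:9,r2:2,r3:Add1
  c4: CDB Add1=-1; issue ADD r1<-Add1  regs: r0:Add2,r1:Add1,r2:2,r3:-1
  c5: CDB Add2=7; issue ADD r1<-Add2  regs: r0:7,r1:Add2,r2:2,r3:-1
  c6: stall  regs: r0:7,r1:Add2,r2:2,r3:-1
  c7: CDB Add1=11; issue ADD r3<-Add1  regs: r0:7,r1:Add2,r2:2,r3:Add1
  c8: stall  regs: r0:7,r1:Add2,r2:2,r3:Add1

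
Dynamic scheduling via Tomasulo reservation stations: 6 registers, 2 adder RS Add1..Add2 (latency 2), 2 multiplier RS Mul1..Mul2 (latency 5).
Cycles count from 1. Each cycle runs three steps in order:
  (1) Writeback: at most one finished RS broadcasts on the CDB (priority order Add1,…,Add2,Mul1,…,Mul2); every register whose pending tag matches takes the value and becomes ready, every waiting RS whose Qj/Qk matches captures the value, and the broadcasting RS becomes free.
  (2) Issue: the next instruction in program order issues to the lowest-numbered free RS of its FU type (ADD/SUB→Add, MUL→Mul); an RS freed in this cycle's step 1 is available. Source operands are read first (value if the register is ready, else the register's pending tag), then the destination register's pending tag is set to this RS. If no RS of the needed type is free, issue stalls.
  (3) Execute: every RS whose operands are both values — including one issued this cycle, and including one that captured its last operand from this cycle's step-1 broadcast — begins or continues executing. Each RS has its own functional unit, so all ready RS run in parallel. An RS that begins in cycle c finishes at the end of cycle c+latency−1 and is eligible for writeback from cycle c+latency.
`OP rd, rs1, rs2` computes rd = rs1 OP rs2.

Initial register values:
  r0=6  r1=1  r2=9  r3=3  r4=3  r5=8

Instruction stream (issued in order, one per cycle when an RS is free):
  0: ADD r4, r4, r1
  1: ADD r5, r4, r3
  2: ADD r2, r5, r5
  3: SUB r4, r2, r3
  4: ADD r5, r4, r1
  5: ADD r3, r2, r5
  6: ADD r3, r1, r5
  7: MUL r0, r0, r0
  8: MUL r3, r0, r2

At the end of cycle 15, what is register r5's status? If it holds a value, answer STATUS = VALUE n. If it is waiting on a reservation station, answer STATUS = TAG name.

cycle 1: issue ADD r4<-Add1 // r0:6,r1:1,r2:9,r3:3,r4:Add1,r5:8
cycle 2: issue ADD r5<-Add2 // r0:6,r1:1,r2:9,r3:3,r4:Add1,r5:Add2
cycle 3: CDB Add1=4; issue ADD r2<-Add1 // r0:6,r1:1,r2:Add1,r3:3,r4:4,r5:Add2
cycle 4: stall // r0:6,r1:1,r2:Add1,r3:3,r4:4,r5:Add2
cycle 5: CDB Add2=7; issue SUB r4<-Add2 // r0:6,r1:1,r2:Add1,r3:3,r4:Add2,r5:7
cycle 6: stall // r0:6,r1:1,r2:Add1,r3:3,r4:Add2,r5:7
cycle 7: CDB Add1=14; issue ADD r5<-Add1 // r0:6,r1:1,r2:14,r3:3,r4:Add2,r5:Add1
cycle 8: stall // r0:6,r1:1,r2:14,r3:3,r4:Add2,r5:Add1
cycle 9: CDB Add2=11; issue ADD r3<-Add2 // r0:6,r1:1,r2:14,r3:Add2,r4:11,r5:Add1
cycle 10: stall // r0:6,r1:1,r2:14,r3:Add2,r4:11,r5:Add1
cycle 11: CDB Add1=12; issue ADD r3<-Add1 // r0:6,r1:1,r2:14,r3:Add1,r4:11,r5:12
cycle 12: issue MUL r0<-Mul1 // r0:Mul1,r1:1,r2:14,r3:Add1,r4:11,r5:12
cycle 13: CDB Add1=13; issue MUL r3<-Mul2 // r0:Mul1,r1:1,r2:14,r3:Mul2,r4:11,r5:12
cycle 14: CDB Add2=26 // r0:Mul1,r1:1,r2:14,r3:Mul2,r4:11,r5:12
cycle 15: - // r0:Mul1,r1:1,r2:14,r3:Mul2,r4:11,r5:12

STATUS = VALUE 12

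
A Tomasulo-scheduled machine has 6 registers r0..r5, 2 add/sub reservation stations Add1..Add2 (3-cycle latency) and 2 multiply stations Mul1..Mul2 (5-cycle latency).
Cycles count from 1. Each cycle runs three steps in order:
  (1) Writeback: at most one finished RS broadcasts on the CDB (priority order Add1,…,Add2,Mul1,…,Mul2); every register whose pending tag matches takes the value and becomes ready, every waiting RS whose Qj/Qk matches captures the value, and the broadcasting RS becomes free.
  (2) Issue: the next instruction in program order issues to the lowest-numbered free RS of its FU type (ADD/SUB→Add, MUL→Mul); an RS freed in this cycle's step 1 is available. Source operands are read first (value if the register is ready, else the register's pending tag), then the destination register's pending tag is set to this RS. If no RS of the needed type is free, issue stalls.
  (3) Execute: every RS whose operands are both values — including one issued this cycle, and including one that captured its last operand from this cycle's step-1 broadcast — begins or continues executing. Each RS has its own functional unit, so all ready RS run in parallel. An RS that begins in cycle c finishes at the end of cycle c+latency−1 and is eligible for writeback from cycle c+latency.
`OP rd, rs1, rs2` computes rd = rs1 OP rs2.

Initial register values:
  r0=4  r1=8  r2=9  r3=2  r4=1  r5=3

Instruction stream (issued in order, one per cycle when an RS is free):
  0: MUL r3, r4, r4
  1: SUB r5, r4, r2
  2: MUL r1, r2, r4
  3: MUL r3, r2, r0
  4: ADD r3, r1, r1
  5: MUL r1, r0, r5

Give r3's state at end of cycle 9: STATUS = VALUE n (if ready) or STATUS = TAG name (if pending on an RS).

c1: issue MUL r3<-Mul1 | r0:4,r1:8,r2:9,r3:Mul1,r4:1,r5:3
c2: issue SUB r5<-Add1 | r0:4,r1:8,r2:9,r3:Mul1,r4:1,r5:Add1
c3: issue MUL r1<-Mul2 | r0:4,r1:Mul2,r2:9,r3:Mul1,r4:1,r5:Add1
c4: stall | r0:4,r1:Mul2,r2:9,r3:Mul1,r4:1,r5:Add1
c5: CDB Add1=-8; stall | r0:4,r1:Mul2,r2:9,r3:Mul1,r4:1,r5:-8
c6: CDB Mul1=1; issue MUL r3<-Mul1 | r0:4,r1:Mul2,r2:9,r3:Mul1,r4:1,r5:-8
c7: issue ADD r3<-Add1 | r0:4,r1:Mul2,r2:9,r3:Add1,r4:1,r5:-8
c8: CDB Mul2=9; issue MUL r1<-Mul2 | r0:4,r1:Mul2,r2:9,r3:Add1,r4:1,r5:-8
c9: - | r0:4,r1:Mul2,r2:9,r3:Add1,r4:1,r5:-8

STATUS = TAG Add1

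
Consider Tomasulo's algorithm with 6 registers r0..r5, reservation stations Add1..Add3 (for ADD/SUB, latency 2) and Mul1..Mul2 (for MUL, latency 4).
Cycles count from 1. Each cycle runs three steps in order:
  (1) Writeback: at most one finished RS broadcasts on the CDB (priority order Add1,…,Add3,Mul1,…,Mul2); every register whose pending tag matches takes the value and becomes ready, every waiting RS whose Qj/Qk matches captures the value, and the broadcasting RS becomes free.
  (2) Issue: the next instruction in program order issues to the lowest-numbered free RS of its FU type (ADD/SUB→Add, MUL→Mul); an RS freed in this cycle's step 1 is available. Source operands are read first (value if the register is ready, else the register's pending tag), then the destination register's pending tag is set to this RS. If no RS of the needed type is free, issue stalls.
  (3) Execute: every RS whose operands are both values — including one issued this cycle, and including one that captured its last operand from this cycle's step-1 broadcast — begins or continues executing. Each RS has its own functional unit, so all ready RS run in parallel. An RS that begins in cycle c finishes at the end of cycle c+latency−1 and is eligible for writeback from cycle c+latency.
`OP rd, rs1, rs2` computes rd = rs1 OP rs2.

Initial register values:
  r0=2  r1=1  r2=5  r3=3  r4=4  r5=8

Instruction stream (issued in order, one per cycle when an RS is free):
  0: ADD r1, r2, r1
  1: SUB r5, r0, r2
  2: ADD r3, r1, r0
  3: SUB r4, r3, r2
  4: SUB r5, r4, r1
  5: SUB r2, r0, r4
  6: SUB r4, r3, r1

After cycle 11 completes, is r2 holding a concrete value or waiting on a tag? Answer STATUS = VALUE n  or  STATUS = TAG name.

  c1: issue ADD r1<-Add1  regs: r0:2,r1:Add1,r2:5,r3:3,r4:4,r5:8
  c2: issue SUB r5<-Add2  regs: r0:2,r1:Add1,r2:5,r3:3,r4:4,r5:Add2
  c3: CDB Add1=6; issue ADD r3<-Add1  regs: r0:2,r1:6,r2:5,r3:Add1,r4:4,r5:Add2
  c4: CDB Add2=-3; issue SUB r4<-Add2  regs: r0:2,r1:6,r2:5,r3:Add1,r4:Add2,r5:-3
  c5: CDB Add1=8; issue SUB r5<-Add1  regs: r0:2,r1:6,r2:5,r3:8,r4:Add2,r5:Add1
  c6: issue SUB r2<-Add3  regs: r0:2,r1:6,r2:Add3,r3:8,r4:Add2,r5:Add1
  c7: CDB Add2=3; issue SUB r4<-Add2  regs: r0:2,r1:6,r2:Add3,r3:8,r4:Add2,r5:Add1
  c8: -  regs: r0:2,r1:6,r2:Add3,r3:8,r4:Add2,r5:Add1
  c9: CDB Add1=-3  regs: r0:2,r1:6,r2:Add3,r3:8,r4:Add2,r5:-3
  c10: CDB Add2=2  regs: r0:2,r1:6,r2:Add3,r3:8,r4:2,r5:-3
  c11: CDB Add3=-1  regs: r0:2,r1:6,r2:-1,r3:8,r4:2,r5:-3

STATUS = VALUE -1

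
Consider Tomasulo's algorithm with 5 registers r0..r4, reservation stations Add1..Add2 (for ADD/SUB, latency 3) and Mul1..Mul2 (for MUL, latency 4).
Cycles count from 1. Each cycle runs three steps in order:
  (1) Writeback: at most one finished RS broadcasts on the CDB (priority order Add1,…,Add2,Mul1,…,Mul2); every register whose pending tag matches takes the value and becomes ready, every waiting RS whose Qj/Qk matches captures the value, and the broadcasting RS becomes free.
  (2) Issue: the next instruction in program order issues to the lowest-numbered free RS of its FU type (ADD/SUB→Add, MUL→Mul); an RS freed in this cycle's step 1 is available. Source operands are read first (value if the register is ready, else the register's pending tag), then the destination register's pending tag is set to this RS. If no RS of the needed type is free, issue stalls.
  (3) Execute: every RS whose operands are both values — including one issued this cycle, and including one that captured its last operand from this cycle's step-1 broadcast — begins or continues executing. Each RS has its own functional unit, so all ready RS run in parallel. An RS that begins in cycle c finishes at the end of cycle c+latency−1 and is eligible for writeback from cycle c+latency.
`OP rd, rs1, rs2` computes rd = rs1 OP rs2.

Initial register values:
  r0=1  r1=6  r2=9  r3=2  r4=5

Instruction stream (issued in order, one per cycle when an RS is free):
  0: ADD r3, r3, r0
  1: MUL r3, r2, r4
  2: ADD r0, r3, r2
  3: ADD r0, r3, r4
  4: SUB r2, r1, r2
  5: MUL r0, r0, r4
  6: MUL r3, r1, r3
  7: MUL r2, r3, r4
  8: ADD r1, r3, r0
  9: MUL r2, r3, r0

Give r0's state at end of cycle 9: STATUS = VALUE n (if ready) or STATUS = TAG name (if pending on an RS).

cycle 1: issue ADD r3<-Add1 // r0:1,r1:6,r2:9,r3:Add1,r4:5
cycle 2: issue MUL r3<-Mul1 // r0:1,r1:6,r2:9,r3:Mul1,r4:5
cycle 3: issue ADD r0<-Add2 // r0:Add2,r1:6,r2:9,r3:Mul1,r4:5
cycle 4: CDB Add1=3; issue ADD r0<-Add1 // r0:Add1,r1:6,r2:9,r3:Mul1,r4:5
cycle 5: stall // r0:Add1,r1:6,r2:9,r3:Mul1,r4:5
cycle 6: CDB Mul1=45; stall // r0:Add1,r1:6,r2:9,r3:45,r4:5
cycle 7: stall // r0:Add1,r1:6,r2:9,r3:45,r4:5
cycle 8: stall // r0:Add1,r1:6,r2:9,r3:45,r4:5
cycle 9: CDB Add1=50; issue SUB r2<-Add1 // r0:50,r1:6,r2:Add1,r3:45,r4:5

STATUS = VALUE 50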